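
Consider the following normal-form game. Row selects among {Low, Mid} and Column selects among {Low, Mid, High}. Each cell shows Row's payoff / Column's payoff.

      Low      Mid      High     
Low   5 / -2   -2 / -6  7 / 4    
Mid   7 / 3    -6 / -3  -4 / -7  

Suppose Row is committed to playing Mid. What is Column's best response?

With Row fixed at Mid, Column's payoffs are: Low → 3, Mid → -3, High → -7.
The maximum is 3, achieved by Low.

Low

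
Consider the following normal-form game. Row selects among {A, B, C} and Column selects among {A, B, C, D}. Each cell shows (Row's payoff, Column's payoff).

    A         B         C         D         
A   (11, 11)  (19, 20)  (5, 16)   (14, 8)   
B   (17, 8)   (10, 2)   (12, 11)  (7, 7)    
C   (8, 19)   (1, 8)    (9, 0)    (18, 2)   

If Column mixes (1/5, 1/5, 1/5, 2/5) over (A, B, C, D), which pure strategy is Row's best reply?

A

Row's best reply maximizes expected payoff against the mix.
A: (1/5)·11 + (1/5)·19 + (1/5)·5 + (2/5)·14 = 63/5
B: (1/5)·17 + (1/5)·10 + (1/5)·12 + (2/5)·7 = 53/5
C: (1/5)·8 + (1/5)·1 + (1/5)·9 + (2/5)·18 = 54/5
Highest expected payoff is 63/5, from A.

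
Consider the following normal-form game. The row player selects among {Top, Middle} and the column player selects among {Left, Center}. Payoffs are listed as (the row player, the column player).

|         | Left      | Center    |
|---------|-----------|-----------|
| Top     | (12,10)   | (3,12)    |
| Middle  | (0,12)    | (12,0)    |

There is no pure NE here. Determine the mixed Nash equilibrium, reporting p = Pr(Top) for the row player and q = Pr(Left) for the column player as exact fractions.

Each player's mixing probability is pinned down by making the *other* player indifferent.
The column player indifferent between Left and Center: p·10 + (1−p)·12 = p·12 + (1−p)·0 ⟹ 12 + (-2)p = 0 + 12p ⟹ p = 6/7.
The row player indifferent between Top and Middle: q·12 + (1−q)·3 = q·0 + (1−q)·12 ⟹ 3 + 9q = 12 + (-12)q ⟹ q = 3/7.

p = 6/7, q = 3/7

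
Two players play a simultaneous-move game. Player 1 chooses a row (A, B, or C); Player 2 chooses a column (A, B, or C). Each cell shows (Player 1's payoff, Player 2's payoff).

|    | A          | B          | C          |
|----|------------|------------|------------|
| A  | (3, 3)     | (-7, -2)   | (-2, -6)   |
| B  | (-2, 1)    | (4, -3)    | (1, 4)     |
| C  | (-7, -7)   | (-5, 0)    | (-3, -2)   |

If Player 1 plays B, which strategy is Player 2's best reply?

C

With Player 1 fixed at B, Player 2's payoffs are: A → 1, B → -3, C → 4.
The maximum is 4, achieved by C.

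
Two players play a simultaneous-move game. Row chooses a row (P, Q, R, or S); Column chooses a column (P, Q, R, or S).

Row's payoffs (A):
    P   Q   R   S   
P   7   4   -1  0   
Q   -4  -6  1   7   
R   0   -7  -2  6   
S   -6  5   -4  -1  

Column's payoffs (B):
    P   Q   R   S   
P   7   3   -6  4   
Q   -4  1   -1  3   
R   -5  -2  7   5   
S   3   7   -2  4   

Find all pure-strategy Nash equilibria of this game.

Check mutual best responses: a cell is a NE iff neither player can gain by unilaterally deviating.
Row's best responses — vs P: P (payoff 7); vs Q: S (payoff 5); vs R: Q (payoff 1); vs S: Q (payoff 7).
Column's best responses — vs P: P (payoff 7); vs Q: S (payoff 3); vs R: R (payoff 7); vs S: Q (payoff 7).
Mutual best responses occur at (P, P), (Q, S), and (S, Q); at each, neither player gains by switching.

(P, P), (Q, S), and (S, Q)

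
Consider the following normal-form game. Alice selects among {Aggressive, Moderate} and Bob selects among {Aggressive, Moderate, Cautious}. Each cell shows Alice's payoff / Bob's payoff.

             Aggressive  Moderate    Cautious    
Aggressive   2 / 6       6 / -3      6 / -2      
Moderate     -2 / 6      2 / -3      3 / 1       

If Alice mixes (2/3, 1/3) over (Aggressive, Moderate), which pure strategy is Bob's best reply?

Bob's best reply maximizes expected payoff against the mix.
Aggressive: (2/3)·6 + (1/3)·6 = 6
Moderate: (2/3)·(-3) + (1/3)·(-3) = -3
Cautious: (2/3)·(-2) + (1/3)·1 = -1
Highest expected payoff is 6, from Aggressive.

Aggressive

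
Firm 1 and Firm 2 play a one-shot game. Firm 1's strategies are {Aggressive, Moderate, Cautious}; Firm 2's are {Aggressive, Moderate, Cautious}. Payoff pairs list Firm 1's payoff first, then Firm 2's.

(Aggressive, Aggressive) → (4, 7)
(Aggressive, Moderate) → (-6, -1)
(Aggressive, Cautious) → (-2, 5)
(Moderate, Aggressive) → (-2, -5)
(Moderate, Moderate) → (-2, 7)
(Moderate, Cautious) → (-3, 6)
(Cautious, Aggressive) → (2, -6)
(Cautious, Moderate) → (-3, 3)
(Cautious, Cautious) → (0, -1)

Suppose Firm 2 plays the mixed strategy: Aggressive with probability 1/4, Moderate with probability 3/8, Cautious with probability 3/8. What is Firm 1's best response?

Cautious

Firm 1's best reply maximizes expected payoff against the mix.
Aggressive: (1/4)·4 + (3/8)·(-6) + (3/8)·(-2) = -2
Moderate: (1/4)·(-2) + (3/8)·(-2) + (3/8)·(-3) = -19/8
Cautious: (1/4)·2 + (3/8)·(-3) + (3/8)·0 = -5/8
Highest expected payoff is -5/8, from Cautious.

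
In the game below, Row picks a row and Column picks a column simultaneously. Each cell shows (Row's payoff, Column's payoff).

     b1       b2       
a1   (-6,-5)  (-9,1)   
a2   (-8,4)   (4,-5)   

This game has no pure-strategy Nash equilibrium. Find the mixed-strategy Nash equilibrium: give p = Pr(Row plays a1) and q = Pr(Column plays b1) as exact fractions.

Each player's mixing probability is pinned down by making the *other* player indifferent.
Column indifferent between b1 and b2: p·(-5) + (1−p)·4 = p·1 + (1−p)·(-5) ⟹ 4 + (-9)p = (-5) + 6p ⟹ p = 3/5.
Row indifferent between a1 and a2: q·(-6) + (1−q)·(-9) = q·(-8) + (1−q)·4 ⟹ (-9) + 3q = 4 + (-12)q ⟹ q = 13/15.

p = 3/5, q = 13/15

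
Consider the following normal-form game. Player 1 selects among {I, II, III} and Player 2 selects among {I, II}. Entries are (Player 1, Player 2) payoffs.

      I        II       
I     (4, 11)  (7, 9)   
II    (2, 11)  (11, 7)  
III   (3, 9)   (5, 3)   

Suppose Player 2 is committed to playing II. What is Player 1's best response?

II

With Player 2 fixed at II, Player 1's payoffs are: I → 7, II → 11, III → 5.
The maximum is 11, achieved by II.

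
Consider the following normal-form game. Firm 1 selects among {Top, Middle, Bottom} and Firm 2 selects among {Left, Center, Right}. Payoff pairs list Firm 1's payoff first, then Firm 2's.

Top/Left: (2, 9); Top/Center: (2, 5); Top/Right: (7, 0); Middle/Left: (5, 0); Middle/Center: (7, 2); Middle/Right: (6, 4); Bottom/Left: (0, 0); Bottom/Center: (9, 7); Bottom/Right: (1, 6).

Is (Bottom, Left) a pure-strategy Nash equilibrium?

Holding Firm 2 at Left: Firm 1 gets 0 from Bottom but could get 5 by switching to Middle. Firm 1 has a profitable deviation.

No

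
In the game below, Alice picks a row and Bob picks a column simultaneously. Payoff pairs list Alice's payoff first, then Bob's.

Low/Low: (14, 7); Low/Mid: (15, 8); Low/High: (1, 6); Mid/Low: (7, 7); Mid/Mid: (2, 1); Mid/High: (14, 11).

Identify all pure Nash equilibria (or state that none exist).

Check mutual best responses: a cell is a NE iff neither player can gain by unilaterally deviating.
Alice's best responses — vs Low: Low (payoff 14); vs Mid: Low (payoff 15); vs High: Mid (payoff 14).
Bob's best responses — vs Low: Mid (payoff 8); vs Mid: High (payoff 11).
Mutual best responses occur at (Low, Mid) and (Mid, High); at each, neither player gains by switching.

(Low, Mid) and (Mid, High)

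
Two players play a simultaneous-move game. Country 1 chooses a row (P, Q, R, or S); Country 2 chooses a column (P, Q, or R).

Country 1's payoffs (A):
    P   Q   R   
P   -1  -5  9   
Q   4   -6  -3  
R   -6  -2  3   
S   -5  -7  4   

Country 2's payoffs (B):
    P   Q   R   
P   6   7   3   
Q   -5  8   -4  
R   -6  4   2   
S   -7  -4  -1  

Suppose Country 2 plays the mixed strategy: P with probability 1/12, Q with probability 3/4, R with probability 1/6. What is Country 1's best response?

Country 1's best reply maximizes expected payoff against the mix.
P: (1/12)·(-1) + (3/4)·(-5) + (1/6)·9 = -7/3
Q: (1/12)·4 + (3/4)·(-6) + (1/6)·(-3) = -14/3
R: (1/12)·(-6) + (3/4)·(-2) + (1/6)·3 = -3/2
S: (1/12)·(-5) + (3/4)·(-7) + (1/6)·4 = -5
Highest expected payoff is -3/2, from R.

R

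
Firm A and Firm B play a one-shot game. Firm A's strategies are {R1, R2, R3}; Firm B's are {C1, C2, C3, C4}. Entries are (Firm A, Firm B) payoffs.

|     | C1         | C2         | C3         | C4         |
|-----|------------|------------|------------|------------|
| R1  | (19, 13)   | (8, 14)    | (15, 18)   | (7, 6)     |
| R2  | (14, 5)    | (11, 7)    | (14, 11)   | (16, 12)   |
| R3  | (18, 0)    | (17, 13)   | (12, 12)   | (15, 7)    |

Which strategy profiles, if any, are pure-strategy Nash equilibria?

A profile is a Nash equilibrium when each player is best-responding to the other.
Firm A's best responses — vs C1: R1 (payoff 19); vs C2: R3 (payoff 17); vs C3: R1 (payoff 15); vs C4: R2 (payoff 16).
Firm B's best responses — vs R1: C3 (payoff 18); vs R2: C4 (payoff 12); vs R3: C2 (payoff 13).
Mutual best responses occur at (R1, C3), (R2, C4), and (R3, C2); at each, neither player gains by switching.

(R1, C3), (R2, C4), and (R3, C2)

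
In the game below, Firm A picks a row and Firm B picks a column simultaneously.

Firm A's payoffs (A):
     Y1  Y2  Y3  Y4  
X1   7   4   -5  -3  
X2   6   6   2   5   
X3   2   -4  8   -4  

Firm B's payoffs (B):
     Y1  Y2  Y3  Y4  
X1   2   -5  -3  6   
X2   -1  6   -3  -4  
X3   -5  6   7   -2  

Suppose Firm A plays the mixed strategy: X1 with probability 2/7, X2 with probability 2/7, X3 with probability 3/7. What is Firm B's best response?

Firm B's best reply maximizes expected payoff against the mix.
Y1: (2/7)·2 + (2/7)·(-1) + (3/7)·(-5) = -13/7
Y2: (2/7)·(-5) + (2/7)·6 + (3/7)·6 = 20/7
Y3: (2/7)·(-3) + (2/7)·(-3) + (3/7)·7 = 9/7
Y4: (2/7)·6 + (2/7)·(-4) + (3/7)·(-2) = -2/7
Highest expected payoff is 20/7, from Y2.

Y2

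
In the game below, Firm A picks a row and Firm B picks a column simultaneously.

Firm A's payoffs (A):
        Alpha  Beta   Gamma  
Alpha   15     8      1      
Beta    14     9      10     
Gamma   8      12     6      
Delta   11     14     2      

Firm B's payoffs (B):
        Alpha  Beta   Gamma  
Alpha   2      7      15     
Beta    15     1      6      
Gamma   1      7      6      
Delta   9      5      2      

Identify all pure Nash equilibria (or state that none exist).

A profile is a Nash equilibrium when each player is best-responding to the other.
Firm A's best responses — vs Alpha: Alpha (payoff 15); vs Beta: Delta (payoff 14); vs Gamma: Beta (payoff 10).
Firm B's best responses — vs Alpha: Gamma (payoff 15); vs Beta: Alpha (payoff 15); vs Gamma: Beta (payoff 7); vs Delta: Alpha (payoff 9).
No cell has both players best-responding. For instance, Firm A's best reply to Alpha is Alpha, but against Alpha Firm B prefers Gamma over Alpha.

No pure-strategy Nash equilibrium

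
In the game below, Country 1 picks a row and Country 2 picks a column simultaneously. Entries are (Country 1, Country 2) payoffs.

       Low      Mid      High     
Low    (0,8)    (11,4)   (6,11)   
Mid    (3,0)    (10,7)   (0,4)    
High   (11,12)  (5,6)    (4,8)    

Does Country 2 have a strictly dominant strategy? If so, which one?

None

Check whether one of Country 2's strategies beats all alternatives regardless of what the opponent does.
Low is not dominant: against Low, High gives 11 > 8.
Mid is not dominant: against Low, Low gives 8 > 4.
High is not dominant: against Mid, Mid gives 7 > 4.
No single strategy is best against every opponent action.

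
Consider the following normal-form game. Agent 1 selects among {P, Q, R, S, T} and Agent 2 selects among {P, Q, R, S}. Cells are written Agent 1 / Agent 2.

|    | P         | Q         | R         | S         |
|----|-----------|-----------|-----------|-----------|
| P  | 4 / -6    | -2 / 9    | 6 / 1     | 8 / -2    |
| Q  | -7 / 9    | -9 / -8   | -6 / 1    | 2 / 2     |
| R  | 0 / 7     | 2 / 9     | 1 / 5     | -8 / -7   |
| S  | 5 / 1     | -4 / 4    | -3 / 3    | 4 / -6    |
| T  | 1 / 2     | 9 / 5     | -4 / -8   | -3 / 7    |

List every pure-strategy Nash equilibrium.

Find each player's best response to every opponent strategy; NE are the intersections.
Agent 1's best responses — vs P: S (payoff 5); vs Q: T (payoff 9); vs R: P (payoff 6); vs S: P (payoff 8).
Agent 2's best responses — vs P: Q (payoff 9); vs Q: P (payoff 9); vs R: Q (payoff 9); vs S: Q (payoff 4); vs T: S (payoff 7).
No cell has both players best-responding. For instance, Agent 1's best reply to P is S, but against S Agent 2 prefers Q over P.

None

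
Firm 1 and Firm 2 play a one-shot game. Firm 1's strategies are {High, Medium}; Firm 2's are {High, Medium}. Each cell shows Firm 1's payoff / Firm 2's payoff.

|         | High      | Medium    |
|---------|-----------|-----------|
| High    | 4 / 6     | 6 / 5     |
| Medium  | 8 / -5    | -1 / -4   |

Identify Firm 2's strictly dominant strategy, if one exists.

No strictly dominant strategy

A strategy is strictly dominant if it gives Firm 2 a strictly higher payoff than every other strategy, against every choice by the opponent.
High is not dominant: against Medium, Medium gives -4 > -5.
Medium is not dominant: against High, High gives 6 > 5.
No single strategy is best against every opponent action.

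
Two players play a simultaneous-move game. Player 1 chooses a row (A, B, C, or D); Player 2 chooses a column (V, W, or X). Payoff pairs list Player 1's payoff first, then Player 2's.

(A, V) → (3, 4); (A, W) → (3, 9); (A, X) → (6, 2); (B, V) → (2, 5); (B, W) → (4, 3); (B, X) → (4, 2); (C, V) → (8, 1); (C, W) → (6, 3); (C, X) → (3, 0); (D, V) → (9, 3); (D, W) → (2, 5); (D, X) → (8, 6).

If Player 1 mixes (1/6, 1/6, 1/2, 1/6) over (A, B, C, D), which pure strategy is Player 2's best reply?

Compute Player 2's expected payoff from each pure strategy against the given mix.
V: (1/6)·4 + (1/6)·5 + (1/2)·1 + (1/6)·3 = 5/2
W: (1/6)·9 + (1/6)·3 + (1/2)·3 + (1/6)·5 = 13/3
X: (1/6)·2 + (1/6)·2 + (1/2)·0 + (1/6)·6 = 5/3
Highest expected payoff is 13/3, from W.

W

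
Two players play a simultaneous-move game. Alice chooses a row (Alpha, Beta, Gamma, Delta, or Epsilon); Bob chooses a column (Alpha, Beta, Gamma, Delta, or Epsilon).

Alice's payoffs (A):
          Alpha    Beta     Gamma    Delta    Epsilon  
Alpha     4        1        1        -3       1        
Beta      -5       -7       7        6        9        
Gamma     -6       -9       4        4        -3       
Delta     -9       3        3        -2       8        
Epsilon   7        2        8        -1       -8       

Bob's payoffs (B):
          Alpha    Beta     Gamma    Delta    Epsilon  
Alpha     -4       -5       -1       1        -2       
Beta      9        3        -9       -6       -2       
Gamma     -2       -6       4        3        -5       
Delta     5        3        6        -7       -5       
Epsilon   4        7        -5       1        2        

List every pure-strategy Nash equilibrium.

None

A profile is a Nash equilibrium when each player is best-responding to the other.
Alice's best responses — vs Alpha: Epsilon (payoff 7); vs Beta: Delta (payoff 3); vs Gamma: Epsilon (payoff 8); vs Delta: Beta (payoff 6); vs Epsilon: Beta (payoff 9).
Bob's best responses — vs Alpha: Delta (payoff 1); vs Beta: Alpha (payoff 9); vs Gamma: Gamma (payoff 4); vs Delta: Gamma (payoff 6); vs Epsilon: Beta (payoff 7).
No cell has both players best-responding. For instance, Alice's best reply to Beta is Delta, but against Delta Bob prefers Gamma over Beta.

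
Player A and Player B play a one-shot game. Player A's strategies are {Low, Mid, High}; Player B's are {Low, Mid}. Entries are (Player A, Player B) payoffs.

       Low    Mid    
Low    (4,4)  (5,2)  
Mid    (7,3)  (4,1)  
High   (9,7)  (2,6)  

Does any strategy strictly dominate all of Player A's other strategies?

No strictly dominant strategy

Check whether one of Player A's strategies beats all alternatives regardless of what the opponent does.
Low is not dominant: against Low, Mid gives 7 > 4.
Mid is not dominant: against Low, High gives 9 > 7.
High is not dominant: against Mid, Low gives 5 > 2.
No single strategy is best against every opponent action.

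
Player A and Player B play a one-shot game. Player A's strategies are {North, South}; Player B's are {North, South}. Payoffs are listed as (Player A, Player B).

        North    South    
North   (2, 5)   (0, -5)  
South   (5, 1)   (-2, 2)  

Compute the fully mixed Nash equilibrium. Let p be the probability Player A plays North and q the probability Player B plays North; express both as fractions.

p = 1/11, q = 2/5

In a mixed NE each player is indifferent between their pure strategies, so the opponent's mix sets the indifference.
Player B indifferent between North and South: p·5 + (1−p)·1 = p·(-5) + (1−p)·2 ⟹ 1 + 4p = 2 + (-7)p ⟹ p = 1/11.
Player A indifferent between North and South: q·2 + (1−q)·0 = q·5 + (1−q)·(-2) ⟹ 0 + 2q = (-2) + 7q ⟹ q = 2/5.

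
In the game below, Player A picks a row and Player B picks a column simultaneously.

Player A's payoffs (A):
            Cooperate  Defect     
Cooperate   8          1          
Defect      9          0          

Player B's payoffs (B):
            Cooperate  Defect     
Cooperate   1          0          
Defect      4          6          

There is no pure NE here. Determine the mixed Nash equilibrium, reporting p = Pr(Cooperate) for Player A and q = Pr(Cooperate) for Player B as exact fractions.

Each player's mixing probability is pinned down by making the *other* player indifferent.
Player B indifferent between Cooperate and Defect: p·1 + (1−p)·4 = p·0 + (1−p)·6 ⟹ 4 + (-3)p = 6 + (-6)p ⟹ p = 2/3.
Player A indifferent between Cooperate and Defect: q·8 + (1−q)·1 = q·9 + (1−q)·0 ⟹ 1 + 7q = 0 + 9q ⟹ q = 1/2.

p = 2/3, q = 1/2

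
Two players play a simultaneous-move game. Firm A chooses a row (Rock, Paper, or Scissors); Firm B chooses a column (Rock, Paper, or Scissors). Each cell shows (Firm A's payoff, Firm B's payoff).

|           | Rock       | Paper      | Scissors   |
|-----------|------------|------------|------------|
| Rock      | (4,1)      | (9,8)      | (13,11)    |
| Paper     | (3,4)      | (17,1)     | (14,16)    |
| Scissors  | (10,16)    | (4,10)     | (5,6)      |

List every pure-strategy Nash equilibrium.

(Paper, Scissors) and (Scissors, Rock)

Check mutual best responses: a cell is a NE iff neither player can gain by unilaterally deviating.
Firm A's best responses — vs Rock: Scissors (payoff 10); vs Paper: Paper (payoff 17); vs Scissors: Paper (payoff 14).
Firm B's best responses — vs Rock: Scissors (payoff 11); vs Paper: Scissors (payoff 16); vs Scissors: Rock (payoff 16).
Mutual best responses occur at (Paper, Scissors) and (Scissors, Rock); at each, neither player gains by switching.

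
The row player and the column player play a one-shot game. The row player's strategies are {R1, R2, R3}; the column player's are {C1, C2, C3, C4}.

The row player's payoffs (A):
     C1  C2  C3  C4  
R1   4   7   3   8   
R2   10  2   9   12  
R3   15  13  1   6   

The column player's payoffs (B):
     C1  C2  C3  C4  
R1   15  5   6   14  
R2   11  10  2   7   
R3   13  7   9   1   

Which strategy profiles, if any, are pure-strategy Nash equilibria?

(R3, C1)

A profile is a Nash equilibrium when each player is best-responding to the other.
The row player's best responses — vs C1: R3 (payoff 15); vs C2: R3 (payoff 13); vs C3: R2 (payoff 9); vs C4: R2 (payoff 12).
The column player's best responses — vs R1: C1 (payoff 15); vs R2: C1 (payoff 11); vs R3: C1 (payoff 13).
The only mutual best response is (R3, C1); neither player gains by switching there.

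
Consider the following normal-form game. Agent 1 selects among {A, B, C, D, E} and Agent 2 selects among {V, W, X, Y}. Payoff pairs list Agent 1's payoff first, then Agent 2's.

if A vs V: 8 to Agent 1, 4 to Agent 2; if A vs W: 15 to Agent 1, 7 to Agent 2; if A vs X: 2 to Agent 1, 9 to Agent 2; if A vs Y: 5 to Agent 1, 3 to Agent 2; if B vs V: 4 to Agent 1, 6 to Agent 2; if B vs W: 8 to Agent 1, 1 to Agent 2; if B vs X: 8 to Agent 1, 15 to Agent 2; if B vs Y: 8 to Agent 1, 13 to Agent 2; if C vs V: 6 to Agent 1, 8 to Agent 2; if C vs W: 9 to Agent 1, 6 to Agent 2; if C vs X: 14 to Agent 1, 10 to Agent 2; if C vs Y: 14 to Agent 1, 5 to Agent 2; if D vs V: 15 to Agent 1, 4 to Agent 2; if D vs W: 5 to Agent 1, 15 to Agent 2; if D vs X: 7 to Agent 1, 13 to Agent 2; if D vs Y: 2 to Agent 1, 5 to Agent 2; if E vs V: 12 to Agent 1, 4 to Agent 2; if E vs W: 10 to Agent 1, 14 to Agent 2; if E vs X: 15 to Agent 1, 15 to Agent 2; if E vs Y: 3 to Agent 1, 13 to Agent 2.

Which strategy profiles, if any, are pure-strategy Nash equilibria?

(E, X)

A profile is a Nash equilibrium when each player is best-responding to the other.
Agent 1's best responses — vs V: D (payoff 15); vs W: A (payoff 15); vs X: E (payoff 15); vs Y: C (payoff 14).
Agent 2's best responses — vs A: X (payoff 9); vs B: X (payoff 15); vs C: X (payoff 10); vs D: W (payoff 15); vs E: X (payoff 15).
The only mutual best response is (E, X); neither player gains by switching there.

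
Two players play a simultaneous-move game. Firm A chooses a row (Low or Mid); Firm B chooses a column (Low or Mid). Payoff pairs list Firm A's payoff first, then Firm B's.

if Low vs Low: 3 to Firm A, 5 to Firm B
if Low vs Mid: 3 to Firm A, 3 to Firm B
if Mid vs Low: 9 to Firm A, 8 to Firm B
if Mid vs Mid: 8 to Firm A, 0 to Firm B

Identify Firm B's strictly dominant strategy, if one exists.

Low

A strategy is strictly dominant if it gives Firm B a strictly higher payoff than every other strategy, against every choice by the opponent.
Low strictly dominates: vs Low: 5 > 3; vs Mid: 8 > 0.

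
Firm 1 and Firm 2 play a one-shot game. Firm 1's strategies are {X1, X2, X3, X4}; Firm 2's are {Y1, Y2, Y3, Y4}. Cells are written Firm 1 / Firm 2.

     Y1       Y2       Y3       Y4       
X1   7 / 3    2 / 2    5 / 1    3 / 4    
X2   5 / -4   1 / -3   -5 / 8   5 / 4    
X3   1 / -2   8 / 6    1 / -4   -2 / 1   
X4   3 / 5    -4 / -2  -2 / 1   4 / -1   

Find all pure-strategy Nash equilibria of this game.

(X3, Y2)

Check mutual best responses: a cell is a NE iff neither player can gain by unilaterally deviating.
Firm 1's best responses — vs Y1: X1 (payoff 7); vs Y2: X3 (payoff 8); vs Y3: X1 (payoff 5); vs Y4: X2 (payoff 5).
Firm 2's best responses — vs X1: Y4 (payoff 4); vs X2: Y3 (payoff 8); vs X3: Y2 (payoff 6); vs X4: Y1 (payoff 5).
The only mutual best response is (X3, Y2); neither player gains by switching there.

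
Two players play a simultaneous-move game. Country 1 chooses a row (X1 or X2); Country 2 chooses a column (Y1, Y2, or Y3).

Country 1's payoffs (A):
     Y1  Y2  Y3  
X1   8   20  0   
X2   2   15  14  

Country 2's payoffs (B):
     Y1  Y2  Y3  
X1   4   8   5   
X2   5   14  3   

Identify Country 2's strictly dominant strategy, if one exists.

Y2

Check whether one of Country 2's strategies beats all alternatives regardless of what the opponent does.
Y2 strictly dominates: vs X1: 8 > each of {4, 5}; vs X2: 14 > each of {5, 3}.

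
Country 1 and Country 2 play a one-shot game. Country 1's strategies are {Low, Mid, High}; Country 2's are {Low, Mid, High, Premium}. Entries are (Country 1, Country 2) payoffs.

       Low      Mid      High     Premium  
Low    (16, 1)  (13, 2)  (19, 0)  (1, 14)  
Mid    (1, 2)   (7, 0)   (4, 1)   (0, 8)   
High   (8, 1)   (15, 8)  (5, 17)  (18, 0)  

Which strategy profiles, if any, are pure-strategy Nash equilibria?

None

Find each player's best response to every opponent strategy; NE are the intersections.
Country 1's best responses — vs Low: Low (payoff 16); vs Mid: High (payoff 15); vs High: Low (payoff 19); vs Premium: High (payoff 18).
Country 2's best responses — vs Low: Premium (payoff 14); vs Mid: Premium (payoff 8); vs High: High (payoff 17).
No cell has both players best-responding. For instance, Country 1's best reply to Mid is High, but against High Country 2 prefers High over Mid.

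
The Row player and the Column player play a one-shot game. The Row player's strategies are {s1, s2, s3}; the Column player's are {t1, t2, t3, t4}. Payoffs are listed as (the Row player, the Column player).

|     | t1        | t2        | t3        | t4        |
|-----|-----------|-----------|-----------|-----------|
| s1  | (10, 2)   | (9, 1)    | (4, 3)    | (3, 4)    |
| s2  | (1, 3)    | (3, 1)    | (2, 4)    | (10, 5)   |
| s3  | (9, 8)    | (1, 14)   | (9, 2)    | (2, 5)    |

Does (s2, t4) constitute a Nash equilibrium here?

Yes

Holding the Column player at t4: the Row player gets 10 from s2, versus 3 from s1, 2 from s3. No profitable deviation for the Row player.
Holding the Row player at s2: the Column player gets 5 from t4, versus 3 from t1, 1 from t2, 4 from t3. No profitable deviation for the Column player either.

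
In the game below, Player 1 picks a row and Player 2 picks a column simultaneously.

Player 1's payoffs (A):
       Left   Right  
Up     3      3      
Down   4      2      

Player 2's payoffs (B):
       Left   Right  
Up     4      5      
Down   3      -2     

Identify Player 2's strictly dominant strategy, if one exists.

None

Check whether one of Player 2's strategies beats all alternatives regardless of what the opponent does.
Left is not dominant: against Up, Right gives 5 > 4.
Right is not dominant: against Down, Left gives 3 > -2.
No single strategy is best against every opponent action.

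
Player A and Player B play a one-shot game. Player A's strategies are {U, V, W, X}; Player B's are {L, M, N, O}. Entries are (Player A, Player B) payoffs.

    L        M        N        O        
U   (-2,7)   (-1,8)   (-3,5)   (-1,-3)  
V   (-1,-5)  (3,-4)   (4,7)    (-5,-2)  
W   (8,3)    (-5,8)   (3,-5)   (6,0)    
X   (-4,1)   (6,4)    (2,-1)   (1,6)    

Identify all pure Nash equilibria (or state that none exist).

A profile is a Nash equilibrium when each player is best-responding to the other.
Player A's best responses — vs L: W (payoff 8); vs M: X (payoff 6); vs N: V (payoff 4); vs O: W (payoff 6).
Player B's best responses — vs U: M (payoff 8); vs V: N (payoff 7); vs W: M (payoff 8); vs X: O (payoff 6).
The only mutual best response is (V, N); neither player gains by switching there.

(V, N)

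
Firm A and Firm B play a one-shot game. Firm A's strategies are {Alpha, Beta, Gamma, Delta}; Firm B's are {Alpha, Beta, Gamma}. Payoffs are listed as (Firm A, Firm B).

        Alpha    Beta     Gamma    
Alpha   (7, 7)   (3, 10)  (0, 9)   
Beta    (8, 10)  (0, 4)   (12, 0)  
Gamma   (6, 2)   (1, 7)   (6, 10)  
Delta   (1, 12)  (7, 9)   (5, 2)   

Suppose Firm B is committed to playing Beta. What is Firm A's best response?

Delta

With Firm B fixed at Beta, Firm A's payoffs are: Alpha → 3, Beta → 0, Gamma → 1, Delta → 7.
The maximum is 7, achieved by Delta.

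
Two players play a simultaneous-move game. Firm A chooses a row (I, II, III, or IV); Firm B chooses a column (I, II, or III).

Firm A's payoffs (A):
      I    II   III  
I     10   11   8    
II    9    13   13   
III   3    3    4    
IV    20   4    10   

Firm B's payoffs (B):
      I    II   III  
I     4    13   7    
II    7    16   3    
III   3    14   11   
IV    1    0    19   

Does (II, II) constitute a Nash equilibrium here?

Holding Firm B at II: Firm A gets 13 from II, versus 11 from I, 3 from III, 4 from IV. No profitable deviation for Firm A.
Holding Firm A at II: Firm B gets 16 from II, versus 7 from I, 3 from III. No profitable deviation for Firm B either.

Yes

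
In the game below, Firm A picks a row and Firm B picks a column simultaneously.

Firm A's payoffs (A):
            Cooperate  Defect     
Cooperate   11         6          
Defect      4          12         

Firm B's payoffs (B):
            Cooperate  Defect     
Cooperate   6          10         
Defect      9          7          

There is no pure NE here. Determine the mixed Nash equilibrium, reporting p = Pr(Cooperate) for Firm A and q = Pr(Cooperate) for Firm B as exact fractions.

p = 1/3, q = 6/13

In a mixed NE each player is indifferent between their pure strategies, so the opponent's mix sets the indifference.
Firm B indifferent between Cooperate and Defect: p·6 + (1−p)·9 = p·10 + (1−p)·7 ⟹ 9 + (-3)p = 7 + 3p ⟹ p = 1/3.
Firm A indifferent between Cooperate and Defect: q·11 + (1−q)·6 = q·4 + (1−q)·12 ⟹ 6 + 5q = 12 + (-8)q ⟹ q = 6/13.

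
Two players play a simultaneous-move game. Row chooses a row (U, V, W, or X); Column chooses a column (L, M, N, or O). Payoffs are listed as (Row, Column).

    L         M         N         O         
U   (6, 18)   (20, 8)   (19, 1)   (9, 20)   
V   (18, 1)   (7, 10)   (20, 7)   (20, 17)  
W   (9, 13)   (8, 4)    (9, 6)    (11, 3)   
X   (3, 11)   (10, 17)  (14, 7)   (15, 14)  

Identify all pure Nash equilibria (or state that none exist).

(V, O)

Check mutual best responses: a cell is a NE iff neither player can gain by unilaterally deviating.
Row's best responses — vs L: V (payoff 18); vs M: U (payoff 20); vs N: V (payoff 20); vs O: V (payoff 20).
Column's best responses — vs U: O (payoff 20); vs V: O (payoff 17); vs W: L (payoff 13); vs X: M (payoff 17).
The only mutual best response is (V, O); neither player gains by switching there.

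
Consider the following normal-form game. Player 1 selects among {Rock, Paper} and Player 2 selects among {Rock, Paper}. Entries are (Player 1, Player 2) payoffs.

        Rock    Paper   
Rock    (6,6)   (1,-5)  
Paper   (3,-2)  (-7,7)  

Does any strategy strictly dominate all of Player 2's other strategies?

Check whether one of Player 2's strategies beats all alternatives regardless of what the opponent does.
Rock is not dominant: against Paper, Paper gives 7 > -2.
Paper is not dominant: against Rock, Rock gives 6 > -5.
No single strategy is best against every opponent action.

No strictly dominant strategy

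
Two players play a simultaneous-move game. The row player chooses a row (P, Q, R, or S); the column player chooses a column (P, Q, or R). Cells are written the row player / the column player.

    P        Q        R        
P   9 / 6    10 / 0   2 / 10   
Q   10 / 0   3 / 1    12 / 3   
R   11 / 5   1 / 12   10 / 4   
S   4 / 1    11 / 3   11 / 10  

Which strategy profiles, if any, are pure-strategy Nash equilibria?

(Q, R)

Find each player's best response to every opponent strategy; NE are the intersections.
The row player's best responses — vs P: R (payoff 11); vs Q: S (payoff 11); vs R: Q (payoff 12).
The column player's best responses — vs P: R (payoff 10); vs Q: R (payoff 3); vs R: Q (payoff 12); vs S: R (payoff 10).
The only mutual best response is (Q, R); neither player gains by switching there.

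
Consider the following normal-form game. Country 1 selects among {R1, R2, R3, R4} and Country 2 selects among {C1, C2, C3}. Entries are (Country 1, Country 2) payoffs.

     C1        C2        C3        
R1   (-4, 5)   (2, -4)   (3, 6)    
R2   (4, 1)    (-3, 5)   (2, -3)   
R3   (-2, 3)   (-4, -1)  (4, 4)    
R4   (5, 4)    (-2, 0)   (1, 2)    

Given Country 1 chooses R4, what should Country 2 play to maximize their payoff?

C1

With Country 1 fixed at R4, Country 2's payoffs are: C1 → 4, C2 → 0, C3 → 2.
The maximum is 4, achieved by C1.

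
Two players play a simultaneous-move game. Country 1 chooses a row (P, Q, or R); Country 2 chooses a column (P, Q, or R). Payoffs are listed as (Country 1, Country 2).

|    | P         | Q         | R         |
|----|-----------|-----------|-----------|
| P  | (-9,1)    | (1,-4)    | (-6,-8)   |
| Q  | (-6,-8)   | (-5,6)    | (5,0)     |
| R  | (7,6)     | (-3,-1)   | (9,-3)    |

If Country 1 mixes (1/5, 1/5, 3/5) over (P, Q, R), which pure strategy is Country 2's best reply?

P

Compute Country 2's expected payoff from each pure strategy against the given mix.
P: (1/5)·1 + (1/5)·(-8) + (3/5)·6 = 11/5
Q: (1/5)·(-4) + (1/5)·6 + (3/5)·(-1) = -1/5
R: (1/5)·(-8) + (1/5)·0 + (3/5)·(-3) = -17/5
Highest expected payoff is 11/5, from P.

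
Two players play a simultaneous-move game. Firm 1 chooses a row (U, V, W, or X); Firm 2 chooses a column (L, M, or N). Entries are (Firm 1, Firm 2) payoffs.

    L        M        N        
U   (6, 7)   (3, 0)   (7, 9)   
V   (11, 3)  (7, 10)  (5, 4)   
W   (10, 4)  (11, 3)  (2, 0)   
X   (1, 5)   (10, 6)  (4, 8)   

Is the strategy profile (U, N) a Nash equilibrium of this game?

Holding Firm 2 at N: Firm 1 gets 7 from U, versus 5 from V, 2 from W, 4 from X. No profitable deviation for Firm 1.
Holding Firm 1 at U: Firm 2 gets 9 from N, versus 7 from L, 0 from M. No profitable deviation for Firm 2 either.

Yes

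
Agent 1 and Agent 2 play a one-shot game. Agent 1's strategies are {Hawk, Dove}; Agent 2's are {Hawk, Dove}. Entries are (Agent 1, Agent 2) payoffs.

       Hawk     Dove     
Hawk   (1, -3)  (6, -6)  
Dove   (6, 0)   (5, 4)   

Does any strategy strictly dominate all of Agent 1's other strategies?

No strictly dominant strategy

Check whether one of Agent 1's strategies beats all alternatives regardless of what the opponent does.
Hawk is not dominant: against Hawk, Dove gives 6 > 1.
Dove is not dominant: against Dove, Hawk gives 6 > 5.
No single strategy is best against every opponent action.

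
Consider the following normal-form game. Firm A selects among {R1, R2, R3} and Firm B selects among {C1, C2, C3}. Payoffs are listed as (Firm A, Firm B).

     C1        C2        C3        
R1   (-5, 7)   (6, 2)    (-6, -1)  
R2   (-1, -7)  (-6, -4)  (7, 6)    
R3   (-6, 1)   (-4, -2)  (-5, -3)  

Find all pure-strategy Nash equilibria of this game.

(R2, C3)

A profile is a Nash equilibrium when each player is best-responding to the other.
Firm A's best responses — vs C1: R2 (payoff -1); vs C2: R1 (payoff 6); vs C3: R2 (payoff 7).
Firm B's best responses — vs R1: C1 (payoff 7); vs R2: C3 (payoff 6); vs R3: C1 (payoff 1).
The only mutual best response is (R2, C3); neither player gains by switching there.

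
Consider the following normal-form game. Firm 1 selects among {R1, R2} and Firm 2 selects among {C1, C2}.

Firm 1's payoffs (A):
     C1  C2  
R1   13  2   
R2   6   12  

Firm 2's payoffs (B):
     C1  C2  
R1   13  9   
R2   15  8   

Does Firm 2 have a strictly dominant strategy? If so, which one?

A strategy is strictly dominant if it gives Firm 2 a strictly higher payoff than every other strategy, against every choice by the opponent.
C1 strictly dominates: vs R1: 13 > 9; vs R2: 15 > 8.

C1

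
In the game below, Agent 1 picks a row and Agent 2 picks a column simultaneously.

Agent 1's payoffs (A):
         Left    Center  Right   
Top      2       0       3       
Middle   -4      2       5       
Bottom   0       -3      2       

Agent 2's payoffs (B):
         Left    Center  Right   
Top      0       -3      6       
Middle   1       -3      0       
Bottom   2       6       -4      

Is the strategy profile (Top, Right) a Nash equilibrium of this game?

Holding Agent 2 at Right: Agent 1 gets 3 from Top but could get 5 by switching to Middle. Agent 1 has a profitable deviation.

No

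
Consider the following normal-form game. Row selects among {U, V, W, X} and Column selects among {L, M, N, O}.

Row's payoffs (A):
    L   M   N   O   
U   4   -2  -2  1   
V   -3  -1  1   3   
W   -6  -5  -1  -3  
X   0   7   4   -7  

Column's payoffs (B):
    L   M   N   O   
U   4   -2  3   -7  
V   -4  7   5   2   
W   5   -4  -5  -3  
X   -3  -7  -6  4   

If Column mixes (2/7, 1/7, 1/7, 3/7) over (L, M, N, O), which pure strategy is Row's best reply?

Compute Row's expected payoff from each pure strategy against the given mix.
U: (2/7)·4 + (1/7)·(-2) + (1/7)·(-2) + (3/7)·1 = 1
V: (2/7)·(-3) + (1/7)·(-1) + (1/7)·1 + (3/7)·3 = 3/7
W: (2/7)·(-6) + (1/7)·(-5) + (1/7)·(-1) + (3/7)·(-3) = -27/7
X: (2/7)·0 + (1/7)·7 + (1/7)·4 + (3/7)·(-7) = -10/7
Highest expected payoff is 1, from U.

U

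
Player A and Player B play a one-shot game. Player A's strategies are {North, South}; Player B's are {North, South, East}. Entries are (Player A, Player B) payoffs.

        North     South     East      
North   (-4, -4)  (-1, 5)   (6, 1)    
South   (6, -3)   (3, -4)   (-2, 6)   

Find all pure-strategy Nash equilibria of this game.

Check mutual best responses: a cell is a NE iff neither player can gain by unilaterally deviating.
Player A's best responses — vs North: South (payoff 6); vs South: South (payoff 3); vs East: North (payoff 6).
Player B's best responses — vs North: South (payoff 5); vs South: East (payoff 6).
No cell has both players best-responding. For instance, Player A's best reply to East is North, but against North Player B prefers South over East.

There is no pure-strategy Nash equilibrium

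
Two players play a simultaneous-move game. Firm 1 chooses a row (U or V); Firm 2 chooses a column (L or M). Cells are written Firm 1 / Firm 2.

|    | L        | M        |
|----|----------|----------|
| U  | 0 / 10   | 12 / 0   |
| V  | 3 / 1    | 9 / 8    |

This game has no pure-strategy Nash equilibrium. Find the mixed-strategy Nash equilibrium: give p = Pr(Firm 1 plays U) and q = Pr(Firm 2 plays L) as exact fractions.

p = 7/17, q = 1/2

Each player's mixing probability is pinned down by making the *other* player indifferent.
Firm 2 indifferent between L and M: p·10 + (1−p)·1 = p·0 + (1−p)·8 ⟹ 1 + 9p = 8 + (-8)p ⟹ p = 7/17.
Firm 1 indifferent between U and V: q·0 + (1−q)·12 = q·3 + (1−q)·9 ⟹ 12 + (-12)q = 9 + (-6)q ⟹ q = 1/2.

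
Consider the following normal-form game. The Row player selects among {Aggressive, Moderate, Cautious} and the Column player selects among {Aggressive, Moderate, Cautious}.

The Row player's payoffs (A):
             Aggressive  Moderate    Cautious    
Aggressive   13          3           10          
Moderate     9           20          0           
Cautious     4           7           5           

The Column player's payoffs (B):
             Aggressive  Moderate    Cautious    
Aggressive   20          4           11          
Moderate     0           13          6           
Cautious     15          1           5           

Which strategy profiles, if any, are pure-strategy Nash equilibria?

Find each player's best response to every opponent strategy; NE are the intersections.
The Row player's best responses — vs Aggressive: Aggressive (payoff 13); vs Moderate: Moderate (payoff 20); vs Cautious: Aggressive (payoff 10).
The Column player's best responses — vs Aggressive: Aggressive (payoff 20); vs Moderate: Moderate (payoff 13); vs Cautious: Aggressive (payoff 15).
Mutual best responses occur at (Aggressive, Aggressive) and (Moderate, Moderate); at each, neither player gains by switching.

(Aggressive, Aggressive) and (Moderate, Moderate)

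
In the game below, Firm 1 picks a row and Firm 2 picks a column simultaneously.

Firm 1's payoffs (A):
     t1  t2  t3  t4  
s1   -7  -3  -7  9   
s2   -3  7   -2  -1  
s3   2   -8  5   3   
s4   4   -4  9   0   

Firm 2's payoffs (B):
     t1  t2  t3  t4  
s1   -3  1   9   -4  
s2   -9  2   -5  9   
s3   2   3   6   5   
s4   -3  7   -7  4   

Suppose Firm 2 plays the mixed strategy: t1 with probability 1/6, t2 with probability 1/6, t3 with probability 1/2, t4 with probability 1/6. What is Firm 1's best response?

Compute Firm 1's expected payoff from each pure strategy against the given mix.
s1: (1/6)·(-7) + (1/6)·(-3) + (1/2)·(-7) + (1/6)·9 = -11/3
s2: (1/6)·(-3) + (1/6)·7 + (1/2)·(-2) + (1/6)·(-1) = -1/2
s3: (1/6)·2 + (1/6)·(-8) + (1/2)·5 + (1/6)·3 = 2
s4: (1/6)·4 + (1/6)·(-4) + (1/2)·9 + (1/6)·0 = 9/2
Highest expected payoff is 9/2, from s4.

s4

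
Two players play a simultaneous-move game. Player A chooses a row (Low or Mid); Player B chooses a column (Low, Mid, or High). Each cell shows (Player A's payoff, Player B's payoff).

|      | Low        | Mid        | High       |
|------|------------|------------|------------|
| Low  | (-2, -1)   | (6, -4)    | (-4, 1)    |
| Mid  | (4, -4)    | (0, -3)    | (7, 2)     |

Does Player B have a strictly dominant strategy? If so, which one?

High

Check whether one of Player B's strategies beats all alternatives regardless of what the opponent does.
High strictly dominates: vs Low: 1 > each of {-1, -4}; vs Mid: 2 > each of {-4, -3}.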